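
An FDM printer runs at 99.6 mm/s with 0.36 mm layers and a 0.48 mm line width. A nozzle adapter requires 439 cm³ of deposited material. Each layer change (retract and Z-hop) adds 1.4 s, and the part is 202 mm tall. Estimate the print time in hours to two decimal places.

7.30 hours

Line area = 0.36 × 0.48 = 0.1728 mm².
Toolpath length = 439 cm³ / 0.1728 mm² = 439000 / 0.1728 = 2540509.3 mm.
Extrusion time = 2540509.3 / 99.6, so 25507.1 s.
Number of layers: 202 / 0.36 → 562 (rounded up).
Layer-change overhead = 562 × 1.4 = 786.8 s.
Altogether 25507.1 + 786.8 = 26293.9 s, i.e. 7.30 hours.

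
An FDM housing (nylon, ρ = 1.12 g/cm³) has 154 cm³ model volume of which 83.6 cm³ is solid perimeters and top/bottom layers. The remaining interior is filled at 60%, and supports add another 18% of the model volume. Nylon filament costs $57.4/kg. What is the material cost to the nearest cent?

$9.87

Infill region = 154 − 83.6, so 70.4 cm³.
Deposited infill = 0.60 × 70.4, so 42.24 cm³.
Support: 0.18 × 154 → 27.72 cm³.
Deposited volume: 83.6 + 42.24 + 27.72 → 153.56 cm³.
Mass: 153.56 × 1.12 → 171.9872 g.
Cost = 171.9872 g / 1000 × $57.4/kg = $9.87.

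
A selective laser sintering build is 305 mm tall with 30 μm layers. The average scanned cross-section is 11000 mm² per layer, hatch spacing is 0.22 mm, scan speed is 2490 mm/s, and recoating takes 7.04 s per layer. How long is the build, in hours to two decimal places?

Number of layers: 305 / 0.03 → 10167 (rounded up).
Per-layer scan distance: 11000 / 0.22 → 50000 mm.
Scan time per layer = 50000 / 2490, so 20.0803 s.
Per-layer time: 20.0803 + 7.04 → 27.1203 s.
Build time = 10167 × 27.1203 = 275732.0901 s = 76.59 hours.

76.59 hours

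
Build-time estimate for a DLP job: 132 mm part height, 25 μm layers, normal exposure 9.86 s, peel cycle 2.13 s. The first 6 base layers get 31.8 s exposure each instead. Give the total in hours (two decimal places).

Number of layers: 132 / 0.025 → 5280 (rounded up).
Burn-in layers = 6 × (31.8 + 2.13), so 203.58 s.
Remaining layers: 5274 × (9.86 + 2.13) → 63235.26 s.
Total = 203.58 + 63235.26 = 63438.84 s = 17.62 hours.

17.62 hours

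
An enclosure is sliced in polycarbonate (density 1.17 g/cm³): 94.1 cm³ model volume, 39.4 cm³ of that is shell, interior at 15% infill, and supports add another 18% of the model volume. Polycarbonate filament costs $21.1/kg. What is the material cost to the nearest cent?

$1.59

Volume inside the shell = 94.1 − 39.4 = 54.7 cm³.
Infill deposited = 0.15 × 54.7, so 8.205 cm³.
Support: 0.18 × 94.1 → 16.938 cm³.
Total printed volume = 39.4 + 8.205 + 16.938, so 64.543 cm³.
Mass: 64.543 × 1.17 → 75.51531 g.
Cost = 75.51531 g / 1000 × $21.1/kg = $1.59.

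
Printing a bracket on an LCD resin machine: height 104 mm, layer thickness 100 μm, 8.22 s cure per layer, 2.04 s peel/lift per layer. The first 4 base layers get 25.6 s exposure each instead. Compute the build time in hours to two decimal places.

Layer count = ceil(104 / 0.1) = 1040.
Bottom layers = 4 × (25.6 + 2.04), so 110.56 s.
Remaining layers = 1036 × (8.22 + 2.04), so 10629.36 s.
Total = 110.56 + 10629.36 = 10739.92 s = 2.98 hours.

2.98 hours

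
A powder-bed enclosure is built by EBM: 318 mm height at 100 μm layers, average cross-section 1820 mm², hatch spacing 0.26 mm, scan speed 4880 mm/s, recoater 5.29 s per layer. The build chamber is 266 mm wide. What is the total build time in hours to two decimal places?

Layer count = ceil(318 / 0.1) = 3180.
Per-layer scan distance = 1820 / 0.26, so 7000 mm.
Per-layer scan time = 7000 / 4880 = 1.4344 s.
Time per layer = 1.4344 + 5.29 = 6.7244 s.
Total: 3180 × 6.7244 s = 21383.592 s → 5.94 hours.

5.94 hours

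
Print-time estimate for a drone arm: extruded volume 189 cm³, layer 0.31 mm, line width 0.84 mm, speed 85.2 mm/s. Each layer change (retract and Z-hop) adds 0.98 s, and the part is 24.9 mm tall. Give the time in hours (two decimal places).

Bead cross-section: 0.31 × 0.84 → 0.2604 mm².
Path length: 189000 mm³ / 0.2604 mm² → 725806.5 mm.
Print-move time: 725806.5 / 85.2 → 8518.9 s.
Layer count = ceil(24.9 / 0.31) = 81.
Layer-change overhead = 81 × 0.98 = 79.38 s.
Altogether 8518.9 + 79.38 = 8598.28 s, i.e. 2.39 hours.

2.39 hours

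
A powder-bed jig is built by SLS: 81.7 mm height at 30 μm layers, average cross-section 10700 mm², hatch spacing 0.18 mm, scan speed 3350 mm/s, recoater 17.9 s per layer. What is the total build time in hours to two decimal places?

26.97 hours

Number of layers: 81.7 / 0.03 → 2724 (rounded up).
Hatch length per layer = 10700 / 0.18 = 59444.4 mm.
Per-layer scan time = 59444.4 / 3350, so 17.7446 s.
Time per layer = 17.7446 + 17.9, so 35.6446 s.
2724 layers × 35.6446 s/layer = 97095.8904 s, i.e. 26.97 hours.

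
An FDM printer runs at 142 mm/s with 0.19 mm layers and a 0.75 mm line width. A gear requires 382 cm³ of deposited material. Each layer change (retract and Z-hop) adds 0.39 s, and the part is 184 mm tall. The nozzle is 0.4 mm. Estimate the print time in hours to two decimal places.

Bead cross-section = 0.19 × 0.75, so 0.1425 mm².
Total extruded path = 382000/0.1425 = 2680701.8 mm.
Extrusion time = 2680701.8 / 142 = 18878.2 s.
Layers = ⌈184/0.19⌉ = 969.
Non-print overhead = 969 × 0.39, so 377.91 s.
Total = 18878.2 + 377.91 = 19256.11 s = 5.35 hours.

5.35 hours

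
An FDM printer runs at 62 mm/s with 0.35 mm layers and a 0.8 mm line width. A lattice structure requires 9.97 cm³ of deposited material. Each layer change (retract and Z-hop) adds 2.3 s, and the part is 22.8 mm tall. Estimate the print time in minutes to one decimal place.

Bead cross-section: 0.35 × 0.8 → 0.28 mm².
Total extruded path = 9970/0.28 = 35607.1 mm.
Print-move time: 35607.1 / 62 → 574.3 s.
Layers = ⌈22.8/0.35⌉ = 66.
Non-print overhead = 66 × 2.3 = 151.8 s.
Total = 574.3 + 151.8 = 726.1 s = 12.1 minutes.

12.1 minutes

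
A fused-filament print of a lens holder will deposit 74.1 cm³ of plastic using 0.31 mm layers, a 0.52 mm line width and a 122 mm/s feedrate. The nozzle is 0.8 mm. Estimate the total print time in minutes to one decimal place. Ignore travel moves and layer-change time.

Extrusion cross-section = 0.31 × 0.52 = 0.1612 mm².
Path length: 74100 mm³ / 0.1612 mm² → 459677.4 mm.
Time extruding: 459677.4 / 122 → 3767.8 s.
Converting: 3767.8 s = 62.8 minutes.

62.8 minutes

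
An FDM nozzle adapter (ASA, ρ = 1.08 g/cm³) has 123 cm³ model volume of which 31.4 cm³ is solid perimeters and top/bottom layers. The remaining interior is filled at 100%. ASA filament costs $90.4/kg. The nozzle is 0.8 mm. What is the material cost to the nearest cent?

$12.01

Volume inside the shell: 123 − 31.4 → 91.6 cm³.
Deposited infill: 1.00 × 91.6 → 91.6 cm³.
Total extruded: 31.4 + 91.6 → 123 cm³.
Mass = 123 × 1.08 = 132.84 g.
At $90.4/kg: 132.84/1000 × 90.4 = $12.01.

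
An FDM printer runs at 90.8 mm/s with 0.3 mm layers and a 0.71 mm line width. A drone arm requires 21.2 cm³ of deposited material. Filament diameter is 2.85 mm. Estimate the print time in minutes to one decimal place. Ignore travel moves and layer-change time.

18.3 minutes

Extrusion cross-section = 0.3 × 0.71, so 0.213 mm².
Total extruded path = 21200/0.213 = 99530.5 mm.
Print-move time = 99530.5 / 90.8, so 1096.2 s.
In the requested units: 1096.2 s = 18.3 minutes.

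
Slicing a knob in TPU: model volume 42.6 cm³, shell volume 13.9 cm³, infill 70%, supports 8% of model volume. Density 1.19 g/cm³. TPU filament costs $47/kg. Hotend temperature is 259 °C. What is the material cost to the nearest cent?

Infill region = 42.6 − 13.9, so 28.7 cm³.
Infill deposited = 0.70 × 28.7, so 20.09 cm³.
Support: 0.08 × 42.6 → 3.408 cm³.
Total extruded = 13.9 + 20.09 + 3.408 = 37.398 cm³.
Mass: 37.398 × 1.19 → 44.50362 g.
At $47/kg: 44.50362/1000 × 47 = $2.09.

$2.09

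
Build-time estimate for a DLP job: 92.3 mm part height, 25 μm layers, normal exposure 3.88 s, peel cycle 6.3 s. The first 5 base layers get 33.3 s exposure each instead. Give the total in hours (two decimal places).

10.48 hours

Number of layers: 92.3 / 0.025 → 3692 (rounded up).
Burn-in layers: 5 × (33.3 + 6.3) → 198 s.
Remaining layers: 3687 × (3.88 + 6.3) → 37533.66 s.
Total = 198 + 37533.66 = 37731.66 s = 10.48 hours.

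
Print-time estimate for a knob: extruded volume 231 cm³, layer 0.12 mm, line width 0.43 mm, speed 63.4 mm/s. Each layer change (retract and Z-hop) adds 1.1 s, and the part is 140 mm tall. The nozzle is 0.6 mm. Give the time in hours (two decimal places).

Extrusion cross-section: 0.12 × 0.43 → 0.0516 mm².
Path length: 231000 mm³ / 0.0516 mm² → 4476744.2 mm.
Extrusion time = 4476744.2 / 63.4, so 70611.1 s.
Layer count = ceil(140 / 0.12) = 1167.
Layer-change overhead = 1167 × 1.1, so 1283.7 s.
Total = 70611.1 + 1283.7 = 71894.8 s = 19.97 hours.

19.97 hours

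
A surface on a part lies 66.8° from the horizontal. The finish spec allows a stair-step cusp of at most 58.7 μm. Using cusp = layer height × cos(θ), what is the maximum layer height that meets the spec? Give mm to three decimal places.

Layer height = cusp / cos(66.8°) = 0.0587 / 0.3939 = 0.149 mm.

0.149 mm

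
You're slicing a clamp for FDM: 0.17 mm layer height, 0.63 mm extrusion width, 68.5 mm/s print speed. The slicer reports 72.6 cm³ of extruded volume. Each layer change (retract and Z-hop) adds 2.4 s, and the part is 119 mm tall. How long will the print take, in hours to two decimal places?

Extrusion cross-section: 0.17 × 0.63 → 0.1071 mm².
Path length: 72600 mm³ / 0.1071 mm² → 677871.1 mm.
Time extruding = 677871.1 / 68.5 = 9895.9 s.
Layer count = ceil(119 / 0.17) = 700.
Z-hop total = 700 × 2.4, so 1680 s.
Total = 9895.9 + 1680 = 11575.9 s = 3.22 hours.

3.22 hours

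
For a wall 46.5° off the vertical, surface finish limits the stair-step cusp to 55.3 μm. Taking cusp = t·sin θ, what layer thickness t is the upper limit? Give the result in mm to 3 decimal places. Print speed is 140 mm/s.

Layer height = cusp / sin(46.5°) = 0.0553 / 0.7254 = 0.076 mm.

0.076 mm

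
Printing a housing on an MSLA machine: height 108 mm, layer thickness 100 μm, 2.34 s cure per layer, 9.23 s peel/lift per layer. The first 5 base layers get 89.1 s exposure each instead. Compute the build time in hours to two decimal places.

Layers = ⌈108/0.1⌉ = 1080.
Bottom layers = 5 × (89.1 + 9.23), so 491.65 s.
Normal layers = 1075 × (2.34 + 9.23), so 12437.75 s.
Sum: 491.65 + 12437.75 = 12929.4 s → 3.59 hours.

3.59 hours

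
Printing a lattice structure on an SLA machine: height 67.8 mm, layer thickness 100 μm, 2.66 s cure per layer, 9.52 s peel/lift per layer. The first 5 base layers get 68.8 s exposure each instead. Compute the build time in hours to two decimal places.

Layer count = ceil(67.8 / 0.1) = 678.
Base layers = 5 × (68.8 + 9.52), so 391.6 s.
Regular layers: 673 × (2.66 + 9.52) → 8197.14 s.
Sum: 391.6 + 8197.14 = 8588.74 s → 2.39 hours.

2.39 hours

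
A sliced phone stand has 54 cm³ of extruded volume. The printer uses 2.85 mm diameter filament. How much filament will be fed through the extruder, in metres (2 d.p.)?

8.46 m

Filament cross-section = π × (2.85/2)² = 6.3794 mm².
L = 54000 mm³ / 6.3794 mm² = 8464.75 mm, i.e. 8.46 m.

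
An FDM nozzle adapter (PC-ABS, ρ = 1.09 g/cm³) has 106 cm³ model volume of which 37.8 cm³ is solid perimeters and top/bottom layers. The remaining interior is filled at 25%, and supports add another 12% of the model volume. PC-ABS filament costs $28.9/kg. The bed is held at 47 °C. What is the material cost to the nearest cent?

Volume inside the shell = 106 − 37.8, so 68.2 cm³.
Deposited infill = 0.25 × 68.2 = 17.05 cm³.
Support = 0.12 × 106 = 12.72 cm³.
Total extruded = 37.8 + 17.05 + 12.72, so 67.57 cm³.
Mass = 67.57 × 1.09, so 73.6513 g.
At $28.9/kg: 73.6513/1000 × 28.9 = $2.13.

$2.13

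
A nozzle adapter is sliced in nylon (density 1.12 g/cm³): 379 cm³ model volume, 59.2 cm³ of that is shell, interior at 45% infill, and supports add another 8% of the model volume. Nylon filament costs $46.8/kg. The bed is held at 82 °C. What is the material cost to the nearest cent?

$12.24

Infill region: 379 − 59.2 → 319.8 cm³.
Infill volume = 0.45 × 319.8, so 143.91 cm³.
Support = 0.08 × 379, so 30.32 cm³.
Total printed volume = 59.2 + 143.91 + 30.32 = 233.43 cm³.
Mass = 233.43 × 1.12 = 261.4416 g.
At $46.8/kg: 261.4416/1000 × 46.8 = $12.24.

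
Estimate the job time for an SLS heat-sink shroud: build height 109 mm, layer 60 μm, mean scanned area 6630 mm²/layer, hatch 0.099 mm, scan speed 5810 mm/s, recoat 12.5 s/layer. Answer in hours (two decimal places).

Number of layers: 109 / 0.06 → 1817 (rounded up).
Scan path per layer = 6630 / 0.099, so 66969.7 mm.
Scan time per layer: 66969.7 / 5810 → 11.5266 s.
Per-layer time: 11.5266 + 12.5 → 24.0266 s.
1817 layers × 24.0266 s/layer = 43656.3322 s, i.e. 12.13 hours.

12.13 hours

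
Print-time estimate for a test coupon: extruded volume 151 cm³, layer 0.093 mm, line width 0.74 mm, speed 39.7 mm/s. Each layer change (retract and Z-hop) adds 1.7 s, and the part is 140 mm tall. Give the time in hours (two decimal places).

Line area = 0.093 × 0.74 = 0.06882 mm².
Path length: 151000 mm³ / 0.06882 mm² → 2194129.6 mm.
Time extruding = 2194129.6 / 39.7 = 55267.7 s.
Layer count = ceil(140 / 0.093) = 1506.
Z-hop total = 1506 × 1.7 = 2560.2 s.
Total = 55267.7 + 2560.2 = 57827.9 s = 16.06 hours.

16.06 hours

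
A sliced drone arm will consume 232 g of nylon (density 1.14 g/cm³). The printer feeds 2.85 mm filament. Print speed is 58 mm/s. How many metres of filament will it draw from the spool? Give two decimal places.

Volume = 232 g / 1.14 g·cm⁻³ = 203.5088 cm³ = 203508.8 mm³.
A = π r² = π × 1.425² = 6.3794 mm².
L = V/A = 203508.8/6.3794 = 31900.93 mm → 31.90 m.

31.90 m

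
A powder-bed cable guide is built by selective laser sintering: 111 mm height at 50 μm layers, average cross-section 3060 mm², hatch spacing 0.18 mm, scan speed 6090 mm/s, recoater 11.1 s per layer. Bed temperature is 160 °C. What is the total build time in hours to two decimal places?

Number of layers: 111 / 0.05 → 2220 (rounded up).
Scan path per layer: 3060 / 0.18 → 17000 mm.
Laser time per layer = 17000 / 6090, so 2.7915 s.
Time per layer = 2.7915 + 11.1, so 13.8915 s.
Build time = 2220 × 13.8915 = 30839.13 s = 8.57 hours.

8.57 hours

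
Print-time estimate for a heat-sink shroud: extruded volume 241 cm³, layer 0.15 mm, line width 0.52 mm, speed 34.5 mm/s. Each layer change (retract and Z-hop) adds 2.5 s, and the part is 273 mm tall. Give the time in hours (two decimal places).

Line area = 0.15 × 0.52, so 0.078 mm².
Toolpath length = 241 cm³ / 0.078 mm² = 241000 / 0.078 = 3089743.6 mm.
Print-move time: 3089743.6 / 34.5 → 89557.8 s.
Layers = ⌈273/0.15⌉ = 1820.
Non-print overhead: 1820 × 2.5 → 4550 s.
Total = 89557.8 + 4550 = 94107.8 s = 26.14 hours.

26.14 hours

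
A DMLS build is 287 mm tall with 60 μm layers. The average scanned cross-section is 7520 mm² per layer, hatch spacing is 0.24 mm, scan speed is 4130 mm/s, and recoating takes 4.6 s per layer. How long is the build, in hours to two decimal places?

Number of layers: 287 / 0.06 → 4784 (rounded up).
Hatch length per layer: 7520 / 0.24 → 31333.3 mm.
Per-layer scan time: 31333.3 / 4130 → 7.5868 s.
Time per layer = 7.5868 + 4.6, so 12.1868 s.
4784 layers × 12.1868 s/layer = 58301.6512 s, i.e. 16.19 hours.

16.19 hours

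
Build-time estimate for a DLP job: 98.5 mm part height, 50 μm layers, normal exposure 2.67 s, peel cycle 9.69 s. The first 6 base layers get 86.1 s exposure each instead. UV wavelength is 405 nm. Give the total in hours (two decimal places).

Number of layers: 98.5 / 0.05 → 1970 (rounded up).
Base layers = 6 × (86.1 + 9.69) = 574.74 s.
Normal layers = 1964 × (2.67 + 9.69), so 24275.04 s.
Total = 574.74 + 24275.04 = 24849.78 s = 6.90 hours.

6.90 hours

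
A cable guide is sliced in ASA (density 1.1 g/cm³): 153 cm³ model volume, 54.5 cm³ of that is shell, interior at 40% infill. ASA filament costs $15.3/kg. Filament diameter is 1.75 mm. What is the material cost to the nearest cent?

Infill region = 153 − 54.5, so 98.5 cm³.
Infill volume = 0.40 × 98.5 = 39.4 cm³.
Total printed volume: 54.5 + 39.4 → 93.9 cm³.
Mass: 93.9 × 1.1 → 103.29 g.
At $15.3/kg: 103.29/1000 × 15.3 = $1.58.

$1.58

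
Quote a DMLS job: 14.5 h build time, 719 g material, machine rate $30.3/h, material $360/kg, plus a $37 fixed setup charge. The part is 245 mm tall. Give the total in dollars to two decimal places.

Time charge: 30.3 × 14.5 → $439.35.
Material charge = 360 × 719/1000, so $258.84.
Total = 439.35 + 258.84 + 37 = $735.19.

$735.19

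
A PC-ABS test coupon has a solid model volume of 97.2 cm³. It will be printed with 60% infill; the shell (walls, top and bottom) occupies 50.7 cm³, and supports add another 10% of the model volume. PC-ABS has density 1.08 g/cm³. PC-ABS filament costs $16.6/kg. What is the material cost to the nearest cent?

Volume inside the shell = 97.2 − 50.7, so 46.5 cm³.
Deposited infill: 0.60 × 46.5 → 27.9 cm³.
Support = 0.10 × 97.2 = 9.72 cm³.
Total printed volume = 50.7 + 27.9 + 9.72 = 88.32 cm³.
Mass = 88.32 × 1.08, so 95.3856 g.
At $16.6/kg: 95.3856/1000 × 16.6 = $1.58.

$1.58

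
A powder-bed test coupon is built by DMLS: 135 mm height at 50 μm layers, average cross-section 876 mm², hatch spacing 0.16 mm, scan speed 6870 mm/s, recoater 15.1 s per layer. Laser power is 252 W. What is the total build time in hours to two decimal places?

11.92 hours

Number of layers: 135 / 0.05 → 2700 (rounded up).
Per-layer scan distance: 876 / 0.16 → 5475 mm.
Per-layer scan time = 5475 / 6870, so 0.7969 s.
Time per layer = 0.7969 + 15.1 = 15.8969 s.
Total: 2700 × 15.8969 s = 42921.63 s → 11.92 hours.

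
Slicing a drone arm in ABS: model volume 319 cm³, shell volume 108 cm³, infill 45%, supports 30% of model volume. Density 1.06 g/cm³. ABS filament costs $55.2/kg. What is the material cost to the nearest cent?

Infill region = 319 − 108 = 211 cm³.
Deposited infill: 0.45 × 211 → 94.95 cm³.
Support = 0.30 × 319 = 95.7 cm³.
Total printed volume = 108 + 94.95 + 95.7 = 298.65 cm³.
Mass = 298.65 × 1.06, so 316.569 g.
At $55.2/kg: 316.569/1000 × 55.2 = $17.47.

$17.47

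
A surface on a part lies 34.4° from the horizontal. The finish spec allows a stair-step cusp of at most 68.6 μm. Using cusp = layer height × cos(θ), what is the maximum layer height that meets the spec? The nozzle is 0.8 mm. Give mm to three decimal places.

0.083 mm

cos(34.4°) = 0.8251; t_max = 0.0686/0.8251 = 0.083 mm.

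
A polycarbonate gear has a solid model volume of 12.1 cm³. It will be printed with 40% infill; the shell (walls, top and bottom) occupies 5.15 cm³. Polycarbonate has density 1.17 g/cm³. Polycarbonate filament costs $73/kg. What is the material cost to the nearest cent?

Interior volume: 12.1 − 5.15 → 6.95 cm³.
Deposited infill: 0.40 × 6.95 → 2.78 cm³.
Total extruded = 5.15 + 2.78 = 7.93 cm³.
Mass: 7.93 × 1.17 → 9.2781 g.
Cost = 9.2781 g / 1000 × $73/kg = $0.68.

$0.68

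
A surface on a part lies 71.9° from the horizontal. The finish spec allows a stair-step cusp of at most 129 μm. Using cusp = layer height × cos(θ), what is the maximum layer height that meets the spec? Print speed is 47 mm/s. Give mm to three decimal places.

cos(71.9°) = 0.3107; t_max = 0.129/0.3107 = 0.415 mm.

0.415 mm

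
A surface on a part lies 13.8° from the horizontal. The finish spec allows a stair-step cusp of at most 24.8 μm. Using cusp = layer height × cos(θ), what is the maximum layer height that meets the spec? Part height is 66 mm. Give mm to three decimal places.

Layer height = cusp / cos(13.8°) = 0.0248 / 0.9711 = 0.026 mm.

0.026 mm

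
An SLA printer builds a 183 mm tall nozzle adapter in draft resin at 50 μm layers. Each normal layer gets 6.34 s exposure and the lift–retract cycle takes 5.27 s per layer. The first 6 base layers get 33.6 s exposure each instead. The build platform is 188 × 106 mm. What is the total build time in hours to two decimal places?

11.85 hours

Number of layers: 183 / 0.05 → 3660 (rounded up).
Bottom layers: 6 × (33.6 + 5.27) → 233.22 s.
Regular layers = 3654 × (6.34 + 5.27) = 42422.94 s.
Sum: 233.22 + 42422.94 = 42656.16 s → 11.85 hours.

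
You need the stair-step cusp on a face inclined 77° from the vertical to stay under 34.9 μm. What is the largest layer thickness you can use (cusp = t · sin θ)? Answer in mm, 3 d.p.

Layer height = cusp / sin(77°) = 0.0349 / 0.9744 = 0.036 mm.

0.036 mm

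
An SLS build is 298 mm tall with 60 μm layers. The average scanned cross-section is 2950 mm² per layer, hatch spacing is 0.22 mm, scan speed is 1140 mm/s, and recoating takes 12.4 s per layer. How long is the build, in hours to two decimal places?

33.34 hours

Layer count = ceil(298 / 0.06) = 4967.
Per-layer scan distance: 2950 / 0.22 → 13409.1 mm.
Per-layer scan time: 13409.1 / 1140 → 11.7624 s.
Per-layer time: 11.7624 + 12.4 → 24.1624 s.
Build time = 4967 × 24.1624 = 120014.6408 s = 33.34 hours.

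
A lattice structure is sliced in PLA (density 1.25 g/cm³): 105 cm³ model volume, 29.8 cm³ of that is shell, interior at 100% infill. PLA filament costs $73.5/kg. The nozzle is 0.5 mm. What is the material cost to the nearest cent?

$9.65

Infill region = 105 − 29.8, so 75.2 cm³.
Deposited infill: 1.00 × 75.2 → 75.2 cm³.
Total printed volume = 29.8 + 75.2 = 105 cm³.
Mass = 105 × 1.25 = 131.25 g.
Cost = 131.25 g / 1000 × $73.5/kg = $9.65.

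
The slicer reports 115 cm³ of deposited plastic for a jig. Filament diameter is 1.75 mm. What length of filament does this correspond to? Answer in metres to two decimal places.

47.81 m

Filament cross-section = π × (1.75/2)² = 2.4053 mm².
Length = 115 cm³ / 2.4053 mm² = 115000 / 2.4053 = 47811.08 mm = 47.81 m.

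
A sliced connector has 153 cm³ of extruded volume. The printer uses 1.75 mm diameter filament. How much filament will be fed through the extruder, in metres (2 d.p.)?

A = π r² = π × 0.875² = 2.4053 mm².
Length = 153 cm³ / 2.4053 mm² = 153000 / 2.4053 = 63609.53 mm = 63.61 m.

63.61 m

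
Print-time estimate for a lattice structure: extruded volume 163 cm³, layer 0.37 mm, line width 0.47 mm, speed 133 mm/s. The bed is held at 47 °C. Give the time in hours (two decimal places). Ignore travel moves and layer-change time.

Extrusion cross-section = 0.37 × 0.47, so 0.1739 mm².
Path length: 163000 mm³ / 0.1739 mm² → 937320.3 mm.
Time extruding = 937320.3 / 133 = 7047.5 s.
That's 7047.5 s → 1.96 hours.

1.96 hours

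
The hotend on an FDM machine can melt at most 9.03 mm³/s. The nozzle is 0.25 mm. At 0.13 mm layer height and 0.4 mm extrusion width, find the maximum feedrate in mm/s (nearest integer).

Extrusion cross-section: 0.13 × 0.4 → 0.052 mm².
Max speed = 9.03 / 0.052 = 173.65 ≈ 174 mm/s.

174 mm/s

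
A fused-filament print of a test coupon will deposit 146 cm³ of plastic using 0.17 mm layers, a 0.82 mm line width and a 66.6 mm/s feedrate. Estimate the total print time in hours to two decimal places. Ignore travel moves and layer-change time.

4.37 hours

Bead cross-section = 0.17 × 0.82 = 0.1394 mm².
Path length: 146000 mm³ / 0.1394 mm² → 1047345.8 mm.
Extrusion time: 1047345.8 / 66.6 → 15725.9 s.
Converting: 15725.9 s = 4.37 hours.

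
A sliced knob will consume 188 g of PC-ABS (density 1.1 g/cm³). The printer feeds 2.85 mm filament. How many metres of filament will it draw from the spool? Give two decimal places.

26.79 m

Volume = 188 g / 1.1 g·cm⁻³ = 170.9091 cm³ = 170909.1 mm³.
Cross-section of 2.85 mm filament: π·(2.85/2)² = 6.3794 mm².
Length = 170909.1 / 6.3794 = 26790.78 mm = 26.79 m.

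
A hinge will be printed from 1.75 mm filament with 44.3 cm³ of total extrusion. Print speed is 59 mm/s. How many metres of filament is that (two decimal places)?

18.42 m

Cross-section of 1.75 mm filament: π·(1.75/2)² = 2.4053 mm².
Length = 44.3 cm³ / 2.4053 mm² = 44300 / 2.4053 = 18417.66 mm = 18.42 m.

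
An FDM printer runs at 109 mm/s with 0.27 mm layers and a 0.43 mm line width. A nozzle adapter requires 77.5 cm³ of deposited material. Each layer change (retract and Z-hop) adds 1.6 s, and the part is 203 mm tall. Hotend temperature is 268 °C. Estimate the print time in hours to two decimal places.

2.04 hours

Line area = 0.27 × 0.43, so 0.1161 mm².
Total extruded path = 77500/0.1161 = 667528 mm.
Time extruding: 667528 / 109 → 6124.1 s.
Number of layers: 203 / 0.27 → 752 (rounded up).
Non-print overhead: 752 × 1.6 → 1203.2 s.
Total = 6124.1 + 1203.2 = 7327.3 s = 2.04 hours.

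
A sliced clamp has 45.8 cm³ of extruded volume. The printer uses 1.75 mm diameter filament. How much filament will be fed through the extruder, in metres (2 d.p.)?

19.04 m

Cross-section of 1.75 mm filament: π·(1.75/2)² = 2.4053 mm².
L = 45800 mm³ / 2.4053 mm² = 19041.28 mm, i.e. 19.04 m.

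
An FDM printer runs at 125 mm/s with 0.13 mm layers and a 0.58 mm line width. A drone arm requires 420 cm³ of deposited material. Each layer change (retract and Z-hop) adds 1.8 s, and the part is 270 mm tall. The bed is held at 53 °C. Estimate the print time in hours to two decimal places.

Line area = 0.13 × 0.58 = 0.0754 mm².
Total extruded path = 420000/0.0754 = 5570291.8 mm.
Extrusion time: 5570291.8 / 125 → 44562.3 s.
Number of layers: 270 / 0.13 → 2077 (rounded up).
Layer-change overhead = 2077 × 1.8, so 3738.6 s.
Total = 44562.3 + 3738.6 = 48300.9 s = 13.42 hours.

13.42 hours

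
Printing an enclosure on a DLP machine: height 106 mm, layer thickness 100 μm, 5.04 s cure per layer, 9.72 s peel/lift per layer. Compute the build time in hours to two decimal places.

Layers = ⌈106/0.1⌉ = 1060.
Per-layer time: 5.04 + 9.72 → 14.76 s.
Total = 1060 × 14.76 = 15645.6 s = 4.35 hours.

4.35 hours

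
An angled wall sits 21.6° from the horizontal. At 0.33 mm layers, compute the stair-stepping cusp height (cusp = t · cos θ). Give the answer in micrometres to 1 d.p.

Cusp = layer height × cos(21.6°) = 0.33 × 0.9298 = 0.306834 mm = 306.8 μm.

306.8 μm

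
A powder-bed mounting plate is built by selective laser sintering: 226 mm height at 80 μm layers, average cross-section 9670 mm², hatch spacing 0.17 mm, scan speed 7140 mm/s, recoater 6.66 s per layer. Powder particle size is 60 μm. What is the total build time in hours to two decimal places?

11.48 hours

Layer count = ceil(226 / 0.08) = 2825.
Hatch length per layer = 9670 / 0.17 = 56882.4 mm.
Laser time per layer: 56882.4 / 7140 → 7.9667 s.
Per-layer time: 7.9667 + 6.66 → 14.6267 s.
Total: 2825 × 14.6267 s = 41320.4275 s → 11.48 hours.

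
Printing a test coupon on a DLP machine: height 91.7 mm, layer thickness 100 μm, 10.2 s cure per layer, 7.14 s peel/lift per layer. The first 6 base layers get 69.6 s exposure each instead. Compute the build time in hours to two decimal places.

Number of layers: 91.7 / 0.1 → 917 (rounded up).
Base layers = 6 × (69.6 + 7.14), so 460.44 s.
Regular layers = 911 × (10.2 + 7.14) = 15796.74 s.
Sum: 460.44 + 15796.74 = 16257.18 s → 4.52 hours.

4.52 hours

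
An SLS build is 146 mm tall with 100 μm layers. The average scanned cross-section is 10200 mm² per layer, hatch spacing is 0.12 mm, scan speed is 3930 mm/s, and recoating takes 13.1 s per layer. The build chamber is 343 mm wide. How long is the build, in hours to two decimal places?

Layer count = ceil(146 / 0.1) = 1460.
Per-layer scan distance: 10200 / 0.12 → 85000 mm.
Per-layer scan time: 85000 / 3930 → 21.6285 s.
Time per layer = 21.6285 + 13.1, so 34.7285 s.
1460 layers × 34.7285 s/layer = 50703.61 s, i.e. 14.08 hours.

14.08 hours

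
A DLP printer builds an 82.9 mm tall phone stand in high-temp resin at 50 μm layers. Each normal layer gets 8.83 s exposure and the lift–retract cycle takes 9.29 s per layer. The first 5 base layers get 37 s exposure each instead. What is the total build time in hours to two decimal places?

Layers = ⌈82.9/0.05⌉ = 1658.
Bottom layers = 5 × (37 + 9.29), so 231.45 s.
Regular layers: 1653 × (8.83 + 9.29) → 29952.36 s.
Sum: 231.45 + 29952.36 = 30183.81 s → 8.38 hours.

8.38 hours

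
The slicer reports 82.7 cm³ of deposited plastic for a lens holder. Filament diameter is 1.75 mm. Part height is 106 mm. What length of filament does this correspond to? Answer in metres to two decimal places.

Cross-section of 1.75 mm filament: π·(1.75/2)² = 2.4053 mm².
L = 82700 mm³ / 2.4053 mm² = 34382.41 mm, i.e. 34.38 m.

34.38 m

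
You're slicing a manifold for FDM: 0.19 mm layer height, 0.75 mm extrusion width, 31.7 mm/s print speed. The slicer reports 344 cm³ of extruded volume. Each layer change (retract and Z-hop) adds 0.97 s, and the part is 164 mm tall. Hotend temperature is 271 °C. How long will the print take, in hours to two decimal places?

21.39 hours

Extrusion cross-section = 0.19 × 0.75, so 0.1425 mm².
Path length: 344000 mm³ / 0.1425 mm² → 2414035.1 mm.
Print-move time = 2414035.1 / 31.7 = 76152.5 s.
Number of layers: 164 / 0.19 → 864 (rounded up).
Non-print overhead = 864 × 0.97 = 838.08 s.
Altogether 76152.5 + 838.08 = 76990.58 s, i.e. 21.39 hours.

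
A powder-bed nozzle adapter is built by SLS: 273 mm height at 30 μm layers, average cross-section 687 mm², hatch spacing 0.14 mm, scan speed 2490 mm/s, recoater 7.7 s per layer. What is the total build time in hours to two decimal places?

Layers = ⌈273/0.03⌉ = 9100.
Per-layer scan distance: 687 / 0.14 → 4907.1 mm.
Per-layer scan time: 4907.1 / 2490 → 1.9707 s.
Layer cycle: 1.9707 + 7.7 → 9.6707 s.
9100 layers × 9.6707 s/layer = 88003.37 s, i.e. 24.45 hours.

24.45 hours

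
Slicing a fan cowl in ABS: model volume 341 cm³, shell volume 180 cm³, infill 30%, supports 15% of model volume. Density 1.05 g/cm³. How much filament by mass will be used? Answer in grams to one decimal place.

Volume inside the shell: 341 − 180 → 161 cm³.
Infill volume = 0.30 × 161, so 48.3 cm³.
Support = 0.15 × 341, so 51.15 cm³.
Total printed volume = 180 + 48.3 + 51.15, so 279.45 cm³.
Mass = 279.45 × 1.05 = 293.4225 g.

293.4 g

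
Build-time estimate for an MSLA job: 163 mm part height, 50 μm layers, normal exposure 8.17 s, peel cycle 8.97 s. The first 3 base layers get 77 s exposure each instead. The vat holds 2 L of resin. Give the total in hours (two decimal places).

Layer count = ceil(163 / 0.05) = 3260.
Burn-in layers: 3 × (77 + 8.97) → 257.91 s.
Remaining layers = 3257 × (8.17 + 8.97) = 55824.98 s.
Sum: 257.91 + 55824.98 = 56082.89 s → 15.58 hours.

15.58 hours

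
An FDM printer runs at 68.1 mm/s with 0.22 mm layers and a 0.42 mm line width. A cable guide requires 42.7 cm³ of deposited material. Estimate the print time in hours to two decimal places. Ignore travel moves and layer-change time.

Extrusion cross-section: 0.22 × 0.42 → 0.0924 mm².
Path length: 42700 mm³ / 0.0924 mm² → 462121.2 mm.
Extrusion time = 462121.2 / 68.1, so 6785.9 s.
In the requested units: 6785.9 s = 1.88 hours.

1.88 hours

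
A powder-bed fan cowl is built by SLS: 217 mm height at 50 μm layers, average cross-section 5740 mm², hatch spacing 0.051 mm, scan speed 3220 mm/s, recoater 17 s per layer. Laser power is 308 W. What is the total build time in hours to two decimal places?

62.63 hours

Number of layers: 217 / 0.05 → 4340 (rounded up).
Scan path per layer: 5740 / 0.051 → 112549 mm.
Scan time per layer: 112549 / 3220 → 34.9531 s.
Per-layer time = 34.9531 + 17, so 51.9531 s.
Total: 4340 × 51.9531 s = 225476.454 s → 62.63 hours.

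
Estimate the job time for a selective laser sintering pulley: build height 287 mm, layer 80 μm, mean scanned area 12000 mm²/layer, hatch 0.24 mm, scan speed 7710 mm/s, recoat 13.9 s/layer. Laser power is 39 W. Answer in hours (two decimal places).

20.32 hours

Layers = ⌈287/0.08⌉ = 3588.
Per-layer scan distance = 12000 / 0.24 = 50000 mm.
Laser time per layer: 50000 / 7710 → 6.4851 s.
Per-layer time = 6.4851 + 13.9 = 20.3851 s.
Build time = 3588 × 20.3851 = 73141.7388 s = 20.32 hours.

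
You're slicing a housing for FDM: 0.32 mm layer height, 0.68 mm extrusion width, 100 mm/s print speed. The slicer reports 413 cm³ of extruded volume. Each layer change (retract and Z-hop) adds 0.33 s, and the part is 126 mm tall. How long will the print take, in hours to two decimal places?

Bead cross-section: 0.32 × 0.68 → 0.2176 mm².
Total extruded path = 413000/0.2176 = 1897977.9 mm.
Extrusion time: 1897977.9 / 100 → 18979.8 s.
Layer count = ceil(126 / 0.32) = 394.
Layer-change overhead = 394 × 0.33 = 130.02 s.
Altogether 18979.8 + 130.02 = 19109.82 s, i.e. 5.31 hours.

5.31 hours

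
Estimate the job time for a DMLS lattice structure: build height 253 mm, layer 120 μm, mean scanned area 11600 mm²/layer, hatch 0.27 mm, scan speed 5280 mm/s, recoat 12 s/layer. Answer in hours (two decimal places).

Number of layers: 253 / 0.12 → 2109 (rounded up).
Hatch length per layer = 11600 / 0.27 = 42963 mm.
Scan time per layer: 42963 / 5280 → 8.1369 s.
Time per layer = 8.1369 + 12, so 20.1369 s.
Total: 2109 × 20.1369 s = 42468.7221 s → 11.80 hours.

11.80 hours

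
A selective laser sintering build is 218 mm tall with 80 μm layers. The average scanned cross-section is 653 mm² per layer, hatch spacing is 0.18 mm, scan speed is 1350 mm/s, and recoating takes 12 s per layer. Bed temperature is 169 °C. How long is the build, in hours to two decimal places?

11.12 hours

Layers = ⌈218/0.08⌉ = 2725.
Per-layer scan distance = 653 / 0.18 = 3627.8 mm.
Scan time per layer: 3627.8 / 1350 → 2.6873 s.
Time per layer: 2.6873 + 12 → 14.6873 s.
Build time = 2725 × 14.6873 = 40022.8925 s = 11.12 hours.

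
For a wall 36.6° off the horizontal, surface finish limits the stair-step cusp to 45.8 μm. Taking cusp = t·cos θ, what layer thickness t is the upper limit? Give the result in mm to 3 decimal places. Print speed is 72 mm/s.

0.057 mm

Layer height = cusp / cos(36.6°) = 0.0458 / 0.8028 = 0.057 mm.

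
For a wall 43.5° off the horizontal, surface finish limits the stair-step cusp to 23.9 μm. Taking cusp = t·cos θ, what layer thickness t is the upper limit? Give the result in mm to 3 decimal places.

cos(43.5°) = 0.7254; t_max = 0.0239/0.7254 = 0.033 mm.

0.033 mm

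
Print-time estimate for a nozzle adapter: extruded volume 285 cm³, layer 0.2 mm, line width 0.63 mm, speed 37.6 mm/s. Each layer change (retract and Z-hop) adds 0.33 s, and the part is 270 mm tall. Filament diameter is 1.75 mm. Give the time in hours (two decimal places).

Line area = 0.2 × 0.63, so 0.126 mm².
Path length: 285000 mm³ / 0.126 mm² → 2261904.8 mm.
Time extruding = 2261904.8 / 37.6, so 60157 s.
Layer count = ceil(270 / 0.2) = 1350.
Z-hop total = 1350 × 0.33 = 445.5 s.
Altogether 60157 + 445.5 = 60602.5 s, i.e. 16.83 hours.

16.83 hours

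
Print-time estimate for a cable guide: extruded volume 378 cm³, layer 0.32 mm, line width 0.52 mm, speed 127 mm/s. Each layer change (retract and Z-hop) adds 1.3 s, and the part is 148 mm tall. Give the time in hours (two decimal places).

Line area: 0.32 × 0.52 → 0.1664 mm².
Path length: 378000 mm³ / 0.1664 mm² → 2271634.6 mm.
Time extruding = 2271634.6 / 127, so 17886.9 s.
Layer count = ceil(148 / 0.32) = 463.
Layer-change overhead: 463 × 1.3 → 601.9 s.
Total = 17886.9 + 601.9 = 18488.8 s = 5.14 hours.

5.14 hours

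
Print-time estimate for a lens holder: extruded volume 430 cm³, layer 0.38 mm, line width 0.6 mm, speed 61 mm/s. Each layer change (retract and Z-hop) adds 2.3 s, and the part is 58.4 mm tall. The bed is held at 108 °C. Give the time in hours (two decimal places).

Line area: 0.38 × 0.6 → 0.228 mm².
Toolpath length = 430 cm³ / 0.228 mm² = 430000 / 0.228 = 1885964.9 mm.
Time extruding = 1885964.9 / 61, so 30917.5 s.
Layers = ⌈58.4/0.38⌉ = 154.
Z-hop total: 154 × 2.3 → 354.2 s.
Altogether 30917.5 + 354.2 = 31271.7 s, i.e. 8.69 hours.

8.69 hours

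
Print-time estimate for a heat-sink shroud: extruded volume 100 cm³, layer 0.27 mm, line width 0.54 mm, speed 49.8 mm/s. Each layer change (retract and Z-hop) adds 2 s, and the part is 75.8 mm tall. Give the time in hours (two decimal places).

Bead cross-section = 0.27 × 0.54 = 0.1458 mm².
Path length: 100000 mm³ / 0.1458 mm² → 685871.1 mm.
Print-move time = 685871.1 / 49.8 = 13772.5 s.
Layer count = ceil(75.8 / 0.27) = 281.
Non-print overhead = 281 × 2 = 562 s.
Total = 13772.5 + 562 = 14334.5 s = 3.98 hours.

3.98 hours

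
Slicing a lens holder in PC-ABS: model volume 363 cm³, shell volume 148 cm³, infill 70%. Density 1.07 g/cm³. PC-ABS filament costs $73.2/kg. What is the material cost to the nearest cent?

Interior volume = 363 − 148, so 215 cm³.
Infill volume = 0.70 × 215, so 150.5 cm³.
Total printed volume = 148 + 150.5, so 298.5 cm³.
Mass: 298.5 × 1.07 → 319.395 g.
At $73.2/kg: 319.395/1000 × 73.2 = $23.38.

$23.38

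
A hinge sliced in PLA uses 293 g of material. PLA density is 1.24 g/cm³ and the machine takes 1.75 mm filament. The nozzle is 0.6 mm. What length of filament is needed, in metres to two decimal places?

Volume = 293 g / 1.24 g·cm⁻³ = 236.2903 cm³ = 236290.3 mm³.
Filament cross-section = π × (1.75/2)² = 2.4053 mm².
Length = 236290.3 / 2.4053 = 98237.35 mm = 98.24 m.

98.24 m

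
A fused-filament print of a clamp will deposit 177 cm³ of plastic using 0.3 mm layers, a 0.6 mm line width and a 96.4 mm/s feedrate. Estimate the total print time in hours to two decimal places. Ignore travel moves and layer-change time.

Bead cross-section: 0.3 × 0.6 → 0.18 mm².
Path length: 177000 mm³ / 0.18 mm² → 983333.3 mm.
Print-move time = 983333.3 / 96.4 = 10200.6 s.
In the requested units: 10200.6 s = 2.83 hours.

2.83 hours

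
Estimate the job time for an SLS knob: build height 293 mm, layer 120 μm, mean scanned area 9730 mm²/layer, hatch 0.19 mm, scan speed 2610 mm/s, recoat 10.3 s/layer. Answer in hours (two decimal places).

Layers = ⌈293/0.12⌉ = 2442.
Per-layer scan distance = 9730 / 0.19 = 51210.5 mm.
Scan time per layer = 51210.5 / 2610 = 19.6209 s.
Per-layer time = 19.6209 + 10.3 = 29.9209 s.
2442 layers × 29.9209 s/layer = 73066.8378 s, i.e. 20.30 hours.

20.30 hours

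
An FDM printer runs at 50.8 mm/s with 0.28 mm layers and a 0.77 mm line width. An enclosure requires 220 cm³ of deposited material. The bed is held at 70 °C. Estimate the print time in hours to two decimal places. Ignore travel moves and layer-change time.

5.58 hours

Line area: 0.28 × 0.77 → 0.2156 mm².
Toolpath length = 220 cm³ / 0.2156 mm² = 220000 / 0.2156 = 1020408.2 mm.
Print-move time = 1020408.2 / 50.8 = 20086.8 s.
20086.8 s = 5.58 hours.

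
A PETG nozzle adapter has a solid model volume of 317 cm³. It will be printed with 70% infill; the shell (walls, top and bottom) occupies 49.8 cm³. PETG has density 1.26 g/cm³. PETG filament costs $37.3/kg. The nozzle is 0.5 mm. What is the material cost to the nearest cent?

$11.13

Infill region = 317 − 49.8 = 267.2 cm³.
Infill volume: 0.70 × 267.2 → 187.04 cm³.
Deposited volume = 49.8 + 187.04, so 236.84 cm³.
Mass: 236.84 × 1.26 → 298.4184 g.
Cost = 298.4184 g / 1000 × $37.3/kg = $11.13.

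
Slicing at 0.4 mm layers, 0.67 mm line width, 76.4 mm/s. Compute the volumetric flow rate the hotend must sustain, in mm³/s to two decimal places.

Bead cross-section = 0.4 × 0.67 = 0.268 mm².
Volumetric flow = 76.4 × 0.268 = 20.48 mm³/s.

20.48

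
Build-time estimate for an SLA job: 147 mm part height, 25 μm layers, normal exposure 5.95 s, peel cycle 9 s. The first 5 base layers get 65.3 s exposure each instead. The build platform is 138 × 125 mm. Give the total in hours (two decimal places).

24.50 hours

Number of layers: 147 / 0.025 → 5880 (rounded up).
Burn-in layers = 5 × (65.3 + 9) = 371.5 s.
Normal layers = 5875 × (5.95 + 9), so 87831.25 s.
Sum: 371.5 + 87831.25 = 88202.75 s → 24.50 hours.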